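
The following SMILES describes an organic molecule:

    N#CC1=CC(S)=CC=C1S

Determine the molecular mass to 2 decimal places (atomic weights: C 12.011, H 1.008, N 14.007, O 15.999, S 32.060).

First, the molecular formula is C7H5NS2 (counting implicit H from valence).
  C: 7 × 12.011 = 84.077
  H: 5 × 1.008 = 5.040
  N: 1 × 14.007 = 14.007
  S: 2 × 32.060 = 64.120
Sum: 7×12.011 + 5×1.008 + 1×14.007 + 2×32.060 = 167.244 → 167.24 g/mol.

167.24 g/mol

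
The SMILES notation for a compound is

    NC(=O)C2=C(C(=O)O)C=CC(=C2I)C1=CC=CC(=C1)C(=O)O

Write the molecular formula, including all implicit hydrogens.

C15H10INO5

Walk through each heavy atom and fill implicit hydrogens from standard valence (C 4, N 3, O 2, S 2, halogen 1):
  atom 1: N, bond orders sum to 1 (valence 3) → 2 H
  atom 2: C, bond orders sum to 4 (valence 4) → 0 H
  atom 3: O, bond orders sum to 2 (valence 2) → 0 H
  atom 4: C, bond orders sum to 4 (valence 4) → 0 H
  atom 5: C, bond orders sum to 4 (valence 4) → 0 H
  atom 6: C, bond orders sum to 4 (valence 4) → 0 H
  atom 7: O, bond orders sum to 2 (valence 2) → 0 H
  atom 8: O, bond orders sum to 1 (valence 2) → 1 H
  atom 9: C, bond orders sum to 3 (valence 4) → 1 H
  atom 10: C, bond orders sum to 3 (valence 4) → 1 H
  atom 11: C, bond orders sum to 4 (valence 4) → 0 H
  atom 12: C, bond orders sum to 4 (valence 4) → 0 H
  atom 13: I (halogen, monovalent) → 0 H
  atom 14: C, bond orders sum to 4 (valence 4) → 0 H
  atom 15: C, bond orders sum to 3 (valence 4) → 1 H
  atom 16: C, bond orders sum to 3 (valence 4) → 1 H
  atom 17: C, bond orders sum to 3 (valence 4) → 1 H
  atom 18: C, bond orders sum to 4 (valence 4) → 0 H
  atom 19: C, bond orders sum to 3 (valence 4) → 1 H
  atom 20: C, bond orders sum to 4 (valence 4) → 0 H
  atom 21: O, bond orders sum to 2 (valence 2) → 0 H
  atom 22: O, bond orders sum to 1 (valence 2) → 1 H
Totals → C:15, H:10, I:1, N:1, O:5.
In Hill order: C15H10INO5.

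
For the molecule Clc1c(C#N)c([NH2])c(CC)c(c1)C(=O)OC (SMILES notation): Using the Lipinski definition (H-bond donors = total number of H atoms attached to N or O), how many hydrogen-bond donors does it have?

2

Donors: find every N or O and count the H atoms it carries.
  atom 5 (N): bond orders sum to 3 → 0 H
  atom 7 (N): bond orders sum to 1 → 2 H
  atom 14 (O): bond orders sum to 2 → 0 H
  atom 15 (O): bond orders sum to 2 → 0 H
Lipinski HBD = 2.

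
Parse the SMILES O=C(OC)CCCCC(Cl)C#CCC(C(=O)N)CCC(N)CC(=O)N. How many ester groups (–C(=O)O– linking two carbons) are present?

1

The ester motif appears at heavy-atom position 2 in the SMILES.
Other groups present: 1 alkyne, 2 amide, 1 primary amine.
Ester count: 1.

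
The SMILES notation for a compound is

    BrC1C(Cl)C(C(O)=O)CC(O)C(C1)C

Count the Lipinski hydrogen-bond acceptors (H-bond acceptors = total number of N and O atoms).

3

N atoms: 0; O atoms: 3.
Lipinski HBA = 0 + 3 = 3.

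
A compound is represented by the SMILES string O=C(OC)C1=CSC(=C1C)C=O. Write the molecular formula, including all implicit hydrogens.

C8H8O3S

Walk through each heavy atom and fill implicit hydrogens from standard valence (C 4, N 3, O 2, S 2, halogen 1):
  atom 1: O, bond orders sum to 2 (valence 2) → 0 H
  atom 2: C, bond orders sum to 4 (valence 4) → 0 H
  atom 3: O, bond orders sum to 2 (valence 2) → 0 H
  atom 4: C, bond orders sum to 1 (valence 4) → 3 H
  atom 5: C, bond orders sum to 4 (valence 4) → 0 H
  atom 6: C, bond orders sum to 3 (valence 4) → 1 H
  atom 7: S, bond orders sum to 2 (valence 2) → 0 H
  atom 8: C, bond orders sum to 4 (valence 4) → 0 H
  atom 9: C, bond orders sum to 4 (valence 4) → 0 H
  atom 10: C, bond orders sum to 1 (valence 4) → 3 H
  atom 11: C, bond orders sum to 3 (valence 4) → 1 H
  atom 12: O, bond orders sum to 2 (valence 2) → 0 H
Totals → C:8, H:8, O:3, S:1.
In Hill order: C8H8O3S.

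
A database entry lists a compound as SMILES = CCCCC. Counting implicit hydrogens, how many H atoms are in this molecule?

12

Walk through each heavy atom and fill implicit hydrogens from standard valence (C 4, N 3, O 2, S 2, halogen 1):
  atom 1: C, bond orders sum to 1 (valence 4) → 3 H
  atom 2: C, bond orders sum to 2 (valence 4) → 2 H
  atom 3: C, bond orders sum to 2 (valence 4) → 2 H
  atom 4: C, bond orders sum to 2 (valence 4) → 2 H
  atom 5: C, bond orders sum to 1 (valence 4) → 3 H
Total hydrogens: 12.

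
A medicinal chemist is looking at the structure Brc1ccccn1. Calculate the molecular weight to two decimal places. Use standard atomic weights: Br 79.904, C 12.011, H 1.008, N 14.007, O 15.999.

158.00 g/mol

First, the molecular formula is C5H4BrN (counting implicit H from valence).
  Br: 1 × 79.904 = 79.904
  C: 5 × 12.011 = 60.055
  H: 4 × 1.008 = 4.032
  N: 1 × 14.007 = 14.007
Sum: 1×79.904 + 5×12.011 + 4×1.008 + 1×14.007 = 157.998 → 158.00 g/mol.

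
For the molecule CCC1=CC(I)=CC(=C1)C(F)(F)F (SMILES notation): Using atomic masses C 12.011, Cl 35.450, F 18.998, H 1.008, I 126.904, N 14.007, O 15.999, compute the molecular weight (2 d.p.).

300.06 g/mol

First, the molecular formula is C9H8F3I (counting implicit H from valence).
  C: 9 × 12.011 = 108.099
  F: 3 × 18.998 = 56.994
  H: 8 × 1.008 = 8.064
  I: 1 × 126.904 = 126.904
Sum: 9×12.011 + 3×18.998 + 8×1.008 + 1×126.904 = 300.061 → 300.06 g/mol.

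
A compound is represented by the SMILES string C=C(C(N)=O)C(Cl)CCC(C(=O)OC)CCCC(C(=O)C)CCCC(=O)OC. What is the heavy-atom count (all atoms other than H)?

Every atom symbol written in the SMILES (organic subset) is one heavy atom; implicit H are not written.
Heavy atoms by element → C:20, Cl:1, N:1, O:6.
Total: 28.

28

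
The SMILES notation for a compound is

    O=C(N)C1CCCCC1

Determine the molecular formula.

Walk through each heavy atom and fill implicit hydrogens from standard valence (C 4, N 3, O 2, S 2, halogen 1):
  atom 1: O, bond orders sum to 2 (valence 2) → 0 H
  atom 2: C, bond orders sum to 4 (valence 4) → 0 H
  atom 3: N, bond orders sum to 1 (valence 3) → 2 H
  atom 4: C, bond orders sum to 3 (valence 4) → 1 H
  atom 5: C, bond orders sum to 2 (valence 4) → 2 H
  atom 6: C, bond orders sum to 2 (valence 4) → 2 H
  atom 7: C, bond orders sum to 2 (valence 4) → 2 H
  atom 8: C, bond orders sum to 2 (valence 4) → 2 H
  atom 9: C, bond orders sum to 2 (valence 4) → 2 H
Totals → C:7, H:13, N:1, O:1.
In Hill order: C7H13NO.

C7H13NO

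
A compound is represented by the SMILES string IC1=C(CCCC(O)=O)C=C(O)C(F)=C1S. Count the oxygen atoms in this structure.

3

Scan the SMILES for O atoms (remember two-letter symbols like Cl and Br are single atoms).
Oxygen count: 3.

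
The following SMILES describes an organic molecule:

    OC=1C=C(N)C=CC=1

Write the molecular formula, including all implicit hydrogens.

Walk through each heavy atom and fill implicit hydrogens from standard valence (C 4, N 3, O 2, S 2, halogen 1):
  atom 1: O, bond orders sum to 1 (valence 2) → 1 H
  atom 2: C, bond orders sum to 4 (valence 4) → 0 H
  atom 3: C, bond orders sum to 3 (valence 4) → 1 H
  atom 4: C, bond orders sum to 4 (valence 4) → 0 H
  atom 5: N, bond orders sum to 1 (valence 3) → 2 H
  atom 6: C, bond orders sum to 3 (valence 4) → 1 H
  atom 7: C, bond orders sum to 3 (valence 4) → 1 H
  atom 8: C, bond orders sum to 3 (valence 4) → 1 H
Totals → C:6, H:7, N:1, O:1.
In Hill order: C6H7NO.

C6H7NO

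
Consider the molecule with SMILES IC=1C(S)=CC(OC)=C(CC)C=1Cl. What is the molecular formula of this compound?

C9H10ClIOS

Walk through each heavy atom and fill implicit hydrogens from standard valence (C 4, N 3, O 2, S 2, halogen 1):
  atom 1: I (halogen, monovalent) → 0 H
  atom 2: C, bond orders sum to 4 (valence 4) → 0 H
  atom 3: C, bond orders sum to 4 (valence 4) → 0 H
  atom 4: S, bond orders sum to 1 (valence 2) → 1 H
  atom 5: C, bond orders sum to 3 (valence 4) → 1 H
  atom 6: C, bond orders sum to 4 (valence 4) → 0 H
  atom 7: O, bond orders sum to 2 (valence 2) → 0 H
  atom 8: C, bond orders sum to 1 (valence 4) → 3 H
  atom 9: C, bond orders sum to 4 (valence 4) → 0 H
  atom 10: C, bond orders sum to 2 (valence 4) → 2 H
  atom 11: C, bond orders sum to 1 (valence 4) → 3 H
  atom 12: C, bond orders sum to 4 (valence 4) → 0 H
  atom 13: Cl (halogen, monovalent) → 0 H
Totals → C:9, H:10, Cl:1, I:1, O:1, S:1.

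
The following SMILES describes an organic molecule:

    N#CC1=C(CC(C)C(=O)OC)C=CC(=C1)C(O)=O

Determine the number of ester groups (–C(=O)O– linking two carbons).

The ester motif appears at heavy-atom position 8 in the SMILES.
Other groups present: 1 carboxylic acid, 1 nitrile.
Ester count: 1.

1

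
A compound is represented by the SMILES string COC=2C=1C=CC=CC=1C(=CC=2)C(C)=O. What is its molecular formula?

C13H12O2

Walk through each heavy atom and fill implicit hydrogens from standard valence (C 4, N 3, O 2, S 2, halogen 1):
  atom 1: C, bond orders sum to 1 (valence 4) → 3 H
  atom 2: O, bond orders sum to 2 (valence 2) → 0 H
  atom 3: C, bond orders sum to 4 (valence 4) → 0 H
  atom 4: C, bond orders sum to 4 (valence 4) → 0 H
  atom 5: C, bond orders sum to 3 (valence 4) → 1 H
  atom 6: C, bond orders sum to 3 (valence 4) → 1 H
  atom 7: C, bond orders sum to 3 (valence 4) → 1 H
  atom 8: C, bond orders sum to 3 (valence 4) → 1 H
  atom 9: C, bond orders sum to 4 (valence 4) → 0 H
  atom 10: C, bond orders sum to 4 (valence 4) → 0 H
  atom 11: C, bond orders sum to 3 (valence 4) → 1 H
  atom 12: C, bond orders sum to 3 (valence 4) → 1 H
  atom 13: C, bond orders sum to 4 (valence 4) → 0 H
  atom 14: C, bond orders sum to 1 (valence 4) → 3 H
  atom 15: O, bond orders sum to 2 (valence 2) → 0 H
Totals → C:13, H:12, O:2.
In Hill order: C13H12O2.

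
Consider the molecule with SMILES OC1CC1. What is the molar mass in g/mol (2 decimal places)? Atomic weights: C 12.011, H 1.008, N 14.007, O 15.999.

First, the molecular formula is C3H6O (counting implicit H from valence).
  C: 3 × 12.011 = 36.033
  H: 6 × 1.008 = 6.048
  O: 1 × 15.999 = 15.999
Sum: 3×12.011 + 6×1.008 + 1×15.999 = 58.080 → 58.08 g/mol.

58.08 g/mol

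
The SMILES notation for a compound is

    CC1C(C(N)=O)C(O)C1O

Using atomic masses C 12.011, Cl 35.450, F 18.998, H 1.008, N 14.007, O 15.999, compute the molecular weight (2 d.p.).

145.16 g/mol

First, the molecular formula is C6H11NO3 (counting implicit H from valence).
  C: 6 × 12.011 = 72.066
  H: 11 × 1.008 = 11.088
  N: 1 × 14.007 = 14.007
  O: 3 × 15.999 = 47.997
Sum: 6×12.011 + 11×1.008 + 1×14.007 + 3×15.999 = 145.158 → 145.16 g/mol.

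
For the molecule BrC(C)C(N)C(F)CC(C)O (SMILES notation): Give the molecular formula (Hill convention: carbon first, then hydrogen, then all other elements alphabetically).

C7H15BrFNO

Walk through each heavy atom and fill implicit hydrogens from standard valence (C 4, N 3, O 2, S 2, halogen 1):
  atom 1: Br (halogen, monovalent) → 0 H
  atom 2: C, bond orders sum to 3 (valence 4) → 1 H
  atom 3: C, bond orders sum to 1 (valence 4) → 3 H
  atom 4: C, bond orders sum to 3 (valence 4) → 1 H
  atom 5: N, bond orders sum to 1 (valence 3) → 2 H
  atom 6: C, bond orders sum to 3 (valence 4) → 1 H
  atom 7: F (halogen, monovalent) → 0 H
  atom 8: C, bond orders sum to 2 (valence 4) → 2 H
  atom 9: C, bond orders sum to 3 (valence 4) → 1 H
  atom 10: C, bond orders sum to 1 (valence 4) → 3 H
  atom 11: O, bond orders sum to 1 (valence 2) → 1 H
Totals → C:7, H:15, Br:1, F:1, N:1, O:1.
In Hill order: C7H15BrFNO.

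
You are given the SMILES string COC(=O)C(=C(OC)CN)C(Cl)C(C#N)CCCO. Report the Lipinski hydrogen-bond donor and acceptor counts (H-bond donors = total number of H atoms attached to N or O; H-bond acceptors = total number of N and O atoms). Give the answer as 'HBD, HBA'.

3, 6

Donors: find every N or O and count the H atoms it carries.
  atom 2 (O): bond orders sum to 2 → 0 H
  atom 4 (O): bond orders sum to 2 → 0 H
  atom 7 (O): bond orders sum to 2 → 0 H
  atom 10 (N): bond orders sum to 1 → 2 H
  atom 15 (N): bond orders sum to 3 → 0 H
  atom 19 (O): bond orders sum to 1 → 1 H
Lipinski HBD = 3.
Acceptors: N atoms = 2, O atoms = 4 → HBA = 6.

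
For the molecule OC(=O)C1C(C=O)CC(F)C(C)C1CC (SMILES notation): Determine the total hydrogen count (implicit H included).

17

Walk through each heavy atom and fill implicit hydrogens from standard valence (C 4, N 3, O 2, S 2, halogen 1):
  atom 1: O, bond orders sum to 1 (valence 2) → 1 H
  atom 2: C, bond orders sum to 4 (valence 4) → 0 H
  atom 3: O, bond orders sum to 2 (valence 2) → 0 H
  atom 4: C, bond orders sum to 3 (valence 4) → 1 H
  atom 5: C, bond orders sum to 3 (valence 4) → 1 H
  atom 6: C, bond orders sum to 3 (valence 4) → 1 H
  atom 7: O, bond orders sum to 2 (valence 2) → 0 H
  atom 8: C, bond orders sum to 2 (valence 4) → 2 H
  atom 9: C, bond orders sum to 3 (valence 4) → 1 H
  atom 10: F (halogen, monovalent) → 0 H
  atom 11: C, bond orders sum to 3 (valence 4) → 1 H
  atom 12: C, bond orders sum to 1 (valence 4) → 3 H
  atom 13: C, bond orders sum to 3 (valence 4) → 1 H
  atom 14: C, bond orders sum to 2 (valence 4) → 2 H
  atom 15: C, bond orders sum to 1 (valence 4) → 3 H
Total hydrogens: 17.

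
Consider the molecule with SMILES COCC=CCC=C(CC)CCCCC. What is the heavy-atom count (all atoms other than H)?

15

Every atom symbol written in the SMILES (organic subset) is one heavy atom; implicit H are not written.
Heavy atoms by element → C:14, O:1.
Total: 15.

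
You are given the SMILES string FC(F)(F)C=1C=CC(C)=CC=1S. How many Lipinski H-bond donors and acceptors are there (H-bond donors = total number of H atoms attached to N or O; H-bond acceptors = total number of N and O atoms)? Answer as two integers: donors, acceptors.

Donors: find every N or O and count the H atoms it carries.
  (no N or O atoms present)
Lipinski HBD = 0.
Acceptors: N atoms = 0, O atoms = 0 → HBA = 0.

0, 0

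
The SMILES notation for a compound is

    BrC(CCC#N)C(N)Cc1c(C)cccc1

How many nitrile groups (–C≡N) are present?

1

The nitrile motif appears at heavy-atom position 5 in the SMILES.
Other groups present: 1 primary amine.
Nitrile count: 1.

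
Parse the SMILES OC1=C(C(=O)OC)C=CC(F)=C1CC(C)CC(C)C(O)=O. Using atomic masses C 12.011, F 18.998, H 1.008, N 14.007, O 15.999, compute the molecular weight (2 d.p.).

298.31 g/mol

First, the molecular formula is C15H19FO5 (counting implicit H from valence).
  C: 15 × 12.011 = 180.165
  F: 1 × 18.998 = 18.998
  H: 19 × 1.008 = 19.152
  O: 5 × 15.999 = 79.995
Sum: 15×12.011 + 1×18.998 + 19×1.008 + 5×15.999 = 298.310 → 298.31 g/mol.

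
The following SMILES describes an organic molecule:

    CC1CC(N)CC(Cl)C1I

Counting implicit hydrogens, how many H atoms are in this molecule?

13

Walk through each heavy atom and fill implicit hydrogens from standard valence (C 4, N 3, O 2, S 2, halogen 1):
  atom 1: C, bond orders sum to 1 (valence 4) → 3 H
  atom 2: C, bond orders sum to 3 (valence 4) → 1 H
  atom 3: C, bond orders sum to 2 (valence 4) → 2 H
  atom 4: C, bond orders sum to 3 (valence 4) → 1 H
  atom 5: N, bond orders sum to 1 (valence 3) → 2 H
  atom 6: C, bond orders sum to 2 (valence 4) → 2 H
  atom 7: C, bond orders sum to 3 (valence 4) → 1 H
  atom 8: Cl (halogen, monovalent) → 0 H
  atom 9: C, bond orders sum to 3 (valence 4) → 1 H
  atom 10: I (halogen, monovalent) → 0 H
Total hydrogens: 13.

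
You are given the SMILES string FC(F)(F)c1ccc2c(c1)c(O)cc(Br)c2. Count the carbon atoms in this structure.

Count every carbon token in the SMILES (each C, including those in ring-closure positions and inside branches).
Carbon count: 11.

11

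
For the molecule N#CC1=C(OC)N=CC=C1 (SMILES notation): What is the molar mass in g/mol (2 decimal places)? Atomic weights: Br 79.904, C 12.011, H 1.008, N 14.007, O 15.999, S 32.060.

First, the molecular formula is C7H6N2O (counting implicit H from valence).
  C: 7 × 12.011 = 84.077
  H: 6 × 1.008 = 6.048
  N: 2 × 14.007 = 28.014
  O: 1 × 15.999 = 15.999
Sum: 7×12.011 + 6×1.008 + 2×14.007 + 1×15.999 = 134.138 → 134.14 g/mol.

134.14 g/mol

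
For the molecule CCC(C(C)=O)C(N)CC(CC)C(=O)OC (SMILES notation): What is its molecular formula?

Walk through each heavy atom and fill implicit hydrogens from standard valence (C 4, N 3, O 2, S 2, halogen 1):
  atom 1: C, bond orders sum to 1 (valence 4) → 3 H
  atom 2: C, bond orders sum to 2 (valence 4) → 2 H
  atom 3: C, bond orders sum to 3 (valence 4) → 1 H
  atom 4: C, bond orders sum to 4 (valence 4) → 0 H
  atom 5: C, bond orders sum to 1 (valence 4) → 3 H
  atom 6: O, bond orders sum to 2 (valence 2) → 0 H
  atom 7: C, bond orders sum to 3 (valence 4) → 1 H
  atom 8: N, bond orders sum to 1 (valence 3) → 2 H
  atom 9: C, bond orders sum to 2 (valence 4) → 2 H
  atom 10: C, bond orders sum to 3 (valence 4) → 1 H
  atom 11: C, bond orders sum to 2 (valence 4) → 2 H
  atom 12: C, bond orders sum to 1 (valence 4) → 3 H
  atom 13: C, bond orders sum to 4 (valence 4) → 0 H
  atom 14: O, bond orders sum to 2 (valence 2) → 0 H
  atom 15: O, bond orders sum to 2 (valence 2) → 0 H
  atom 16: C, bond orders sum to 1 (valence 4) → 3 H
Totals → C:12, H:23, N:1, O:3.
In Hill order: C12H23NO3.

C12H23NO3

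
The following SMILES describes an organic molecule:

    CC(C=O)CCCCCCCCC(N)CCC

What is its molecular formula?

Walk through each heavy atom and fill implicit hydrogens from standard valence (C 4, N 3, O 2, S 2, halogen 1):
  atom 1: C, bond orders sum to 1 (valence 4) → 3 H
  atom 2: C, bond orders sum to 3 (valence 4) → 1 H
  atom 3: C, bond orders sum to 3 (valence 4) → 1 H
  atom 4: O, bond orders sum to 2 (valence 2) → 0 H
  atom 5: C, bond orders sum to 2 (valence 4) → 2 H
  atom 6: C, bond orders sum to 2 (valence 4) → 2 H
  atom 7: C, bond orders sum to 2 (valence 4) → 2 H
  atom 8: C, bond orders sum to 2 (valence 4) → 2 H
  atom 9: C, bond orders sum to 2 (valence 4) → 2 H
  atom 10: C, bond orders sum to 2 (valence 4) → 2 H
  atom 11: C, bond orders sum to 2 (valence 4) → 2 H
  atom 12: C, bond orders sum to 2 (valence 4) → 2 H
  atom 13: C, bond orders sum to 3 (valence 4) → 1 H
  atom 14: N, bond orders sum to 1 (valence 3) → 2 H
  atom 15: C, bond orders sum to 2 (valence 4) → 2 H
  atom 16: C, bond orders sum to 2 (valence 4) → 2 H
  atom 17: C, bond orders sum to 1 (valence 4) → 3 H
Totals → C:15, H:31, N:1, O:1.
In Hill order: C15H31NO.

C15H31NO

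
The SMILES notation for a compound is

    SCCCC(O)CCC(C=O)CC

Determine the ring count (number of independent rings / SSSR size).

0

In SMILES, each pair of matching ring-closure digits denotes one ring-closing bond; the number of such bonds equals the number of independent rings.
Ring-closure bonds here: 0.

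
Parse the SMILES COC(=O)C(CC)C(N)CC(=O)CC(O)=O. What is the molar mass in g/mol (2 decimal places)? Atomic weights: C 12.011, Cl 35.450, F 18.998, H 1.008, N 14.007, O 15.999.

First, the molecular formula is C10H17NO5 (counting implicit H from valence).
  C: 10 × 12.011 = 120.110
  H: 17 × 1.008 = 17.136
  N: 1 × 14.007 = 14.007
  O: 5 × 15.999 = 79.995
Sum: 10×12.011 + 17×1.008 + 1×14.007 + 5×15.999 = 231.248 → 231.25 g/mol.

231.25 g/mol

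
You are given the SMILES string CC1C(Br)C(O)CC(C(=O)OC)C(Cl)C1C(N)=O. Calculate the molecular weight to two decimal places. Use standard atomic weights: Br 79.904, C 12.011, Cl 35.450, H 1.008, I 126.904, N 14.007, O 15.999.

First, the molecular formula is C11H17BrClNO4 (counting implicit H from valence).
  Br: 1 × 79.904 = 79.904
  C: 11 × 12.011 = 132.121
  Cl: 1 × 35.450 = 35.450
  H: 17 × 1.008 = 17.136
  N: 1 × 14.007 = 14.007
  O: 4 × 15.999 = 63.996
Sum: 1×79.904 + 11×12.011 + 1×35.450 + 17×1.008 + 1×14.007 + 4×15.999 = 342.614 → 342.61 g/mol.

342.61 g/mol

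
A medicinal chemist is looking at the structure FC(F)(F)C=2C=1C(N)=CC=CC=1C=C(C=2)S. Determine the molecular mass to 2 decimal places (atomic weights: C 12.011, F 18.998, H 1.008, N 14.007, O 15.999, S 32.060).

243.25 g/mol

First, the molecular formula is C11H8F3NS (counting implicit H from valence).
  C: 11 × 12.011 = 132.121
  F: 3 × 18.998 = 56.994
  H: 8 × 1.008 = 8.064
  N: 1 × 14.007 = 14.007
  S: 1 × 32.060 = 32.060
Sum: 11×12.011 + 3×18.998 + 8×1.008 + 1×14.007 + 1×32.060 = 243.246 → 243.25 g/mol.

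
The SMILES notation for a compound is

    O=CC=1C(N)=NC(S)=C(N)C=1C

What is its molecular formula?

Walk through each heavy atom and fill implicit hydrogens from standard valence (C 4, N 3, O 2, S 2, halogen 1):
  atom 1: O, bond orders sum to 2 (valence 2) → 0 H
  atom 2: C, bond orders sum to 3 (valence 4) → 1 H
  atom 3: C, bond orders sum to 4 (valence 4) → 0 H
  atom 4: C, bond orders sum to 4 (valence 4) → 0 H
  atom 5: N, bond orders sum to 1 (valence 3) → 2 H
  atom 6: N, bond orders sum to 3 (valence 3) → 0 H
  atom 7: C, bond orders sum to 4 (valence 4) → 0 H
  atom 8: S, bond orders sum to 1 (valence 2) → 1 H
  atom 9: C, bond orders sum to 4 (valence 4) → 0 H
  atom 10: N, bond orders sum to 1 (valence 3) → 2 H
  atom 11: C, bond orders sum to 4 (valence 4) → 0 H
  atom 12: C, bond orders sum to 1 (valence 4) → 3 H
Totals → C:7, H:9, N:3, O:1, S:1.
In Hill order: C7H9N3OS.

C7H9N3OS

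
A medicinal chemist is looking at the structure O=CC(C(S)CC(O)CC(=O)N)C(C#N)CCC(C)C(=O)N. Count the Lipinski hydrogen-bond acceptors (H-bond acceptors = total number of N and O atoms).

7

N atoms: 3; O atoms: 4.
Lipinski HBA = 3 + 4 = 7.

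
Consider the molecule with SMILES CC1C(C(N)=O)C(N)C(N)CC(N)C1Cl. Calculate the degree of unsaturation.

2

Degree of unsaturation = (number of rings) + (number of π bonds).
Ring closures in the SMILES: 1.
π bonds: 1 double bond (each 1 DoU) → 1 DoU from unsaturation.
Total DoU = 1 + 1 = 2.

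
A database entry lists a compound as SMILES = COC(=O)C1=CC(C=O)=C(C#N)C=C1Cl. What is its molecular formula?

Walk through each heavy atom and fill implicit hydrogens from standard valence (C 4, N 3, O 2, S 2, halogen 1):
  atom 1: C, bond orders sum to 1 (valence 4) → 3 H
  atom 2: O, bond orders sum to 2 (valence 2) → 0 H
  atom 3: C, bond orders sum to 4 (valence 4) → 0 H
  atom 4: O, bond orders sum to 2 (valence 2) → 0 H
  atom 5: C, bond orders sum to 4 (valence 4) → 0 H
  atom 6: C, bond orders sum to 3 (valence 4) → 1 H
  atom 7: C, bond orders sum to 4 (valence 4) → 0 H
  atom 8: C, bond orders sum to 3 (valence 4) → 1 H
  atom 9: O, bond orders sum to 2 (valence 2) → 0 H
  atom 10: C, bond orders sum to 4 (valence 4) → 0 H
  atom 11: C, bond orders sum to 4 (valence 4) → 0 H
  atom 12: N, bond orders sum to 3 (valence 3) → 0 H
  atom 13: C, bond orders sum to 3 (valence 4) → 1 H
  atom 14: C, bond orders sum to 4 (valence 4) → 0 H
  atom 15: Cl (halogen, monovalent) → 0 H
Totals → C:10, H:6, Cl:1, N:1, O:3.

C10H6ClNO3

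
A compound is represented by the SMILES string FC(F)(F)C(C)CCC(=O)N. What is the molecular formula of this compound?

C6H10F3NO

Walk through each heavy atom and fill implicit hydrogens from standard valence (C 4, N 3, O 2, S 2, halogen 1):
  atom 1: F (halogen, monovalent) → 0 H
  atom 2: C, bond orders sum to 4 (valence 4) → 0 H
  atom 3: F (halogen, monovalent) → 0 H
  atom 4: F (halogen, monovalent) → 0 H
  atom 5: C, bond orders sum to 3 (valence 4) → 1 H
  atom 6: C, bond orders sum to 1 (valence 4) → 3 H
  atom 7: C, bond orders sum to 2 (valence 4) → 2 H
  atom 8: C, bond orders sum to 2 (valence 4) → 2 H
  atom 9: C, bond orders sum to 4 (valence 4) → 0 H
  atom 10: O, bond orders sum to 2 (valence 2) → 0 H
  atom 11: N, bond orders sum to 1 (valence 3) → 2 H
Totals → C:6, H:10, F:3, N:1, O:1.
In Hill order: C6H10F3NO.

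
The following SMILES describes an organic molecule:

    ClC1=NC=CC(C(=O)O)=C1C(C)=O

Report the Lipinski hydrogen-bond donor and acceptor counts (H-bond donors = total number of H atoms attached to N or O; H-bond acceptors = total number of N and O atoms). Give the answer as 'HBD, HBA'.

Donors: find every N or O and count the H atoms it carries.
  atom 3 (N): bond orders sum to 3 → 0 H
  atom 8 (O): bond orders sum to 2 → 0 H
  atom 9 (O): bond orders sum to 1 → 1 H
  atom 13 (O): bond orders sum to 2 → 0 H
Lipinski HBD = 1.
Acceptors: N atoms = 1, O atoms = 3 → HBA = 4.

1, 4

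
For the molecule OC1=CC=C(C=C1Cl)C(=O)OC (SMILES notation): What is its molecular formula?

Walk through each heavy atom and fill implicit hydrogens from standard valence (C 4, N 3, O 2, S 2, halogen 1):
  atom 1: O, bond orders sum to 1 (valence 2) → 1 H
  atom 2: C, bond orders sum to 4 (valence 4) → 0 H
  atom 3: C, bond orders sum to 3 (valence 4) → 1 H
  atom 4: C, bond orders sum to 3 (valence 4) → 1 H
  atom 5: C, bond orders sum to 4 (valence 4) → 0 H
  atom 6: C, bond orders sum to 3 (valence 4) → 1 H
  atom 7: C, bond orders sum to 4 (valence 4) → 0 H
  atom 8: Cl (halogen, monovalent) → 0 H
  atom 9: C, bond orders sum to 4 (valence 4) → 0 H
  atom 10: O, bond orders sum to 2 (valence 2) → 0 H
  atom 11: O, bond orders sum to 2 (valence 2) → 0 H
  atom 12: C, bond orders sum to 1 (valence 4) → 3 H
Totals → C:8, H:7, Cl:1, O:3.

C8H7ClO3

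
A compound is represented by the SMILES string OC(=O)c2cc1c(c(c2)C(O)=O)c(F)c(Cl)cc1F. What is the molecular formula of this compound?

Walk through each heavy atom and fill implicit hydrogens from standard valence (C 4, N 3, O 2, S 2, halogen 1); for lowercase aromatic atoms, an aromatic c carries 1 H when it has two neighbours and 0 H with three, and aromatic n carries 0 H:
  atom 1: O, bond orders sum to 1 (valence 2) → 1 H
  atom 2: C, bond orders sum to 4 (valence 4) → 0 H
  atom 3: O, bond orders sum to 2 (valence 2) → 0 H
  atom 4: aromatic c, 3 neighbours → 0 H
  atom 5: aromatic c, 2 neighbours → 1 H
  atom 6: aromatic c, 3 neighbours → 0 H
  atom 7: aromatic c, 3 neighbours → 0 H
  atom 8: aromatic c, 3 neighbours → 0 H
  atom 9: aromatic c, 2 neighbours → 1 H
  atom 10: C, bond orders sum to 4 (valence 4) → 0 H
  atom 11: O, bond orders sum to 1 (valence 2) → 1 H
  atom 12: O, bond orders sum to 2 (valence 2) → 0 H
  atom 13: aromatic c, 3 neighbours → 0 H
  atom 14: F (halogen, monovalent) → 0 H
  atom 15: aromatic c, 3 neighbours → 0 H
  atom 16: Cl (halogen, monovalent) → 0 H
  atom 17: aromatic c, 2 neighbours → 1 H
  atom 18: aromatic c, 3 neighbours → 0 H
  atom 19: F (halogen, monovalent) → 0 H
Totals → C:12, H:5, Cl:1, F:2, O:4.
In Hill order: C12H5ClF2O4.

C12H5ClF2O4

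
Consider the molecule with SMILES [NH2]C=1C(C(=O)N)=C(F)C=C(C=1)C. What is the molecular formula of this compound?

C8H9FN2O

Walk through each heavy atom and fill implicit hydrogens from standard valence (C 4, N 3, O 2, S 2, halogen 1):
  atom 1: N with explicit H count 2
  atom 2: C, bond orders sum to 4 (valence 4) → 0 H
  atom 3: C, bond orders sum to 4 (valence 4) → 0 H
  atom 4: C, bond orders sum to 4 (valence 4) → 0 H
  atom 5: O, bond orders sum to 2 (valence 2) → 0 H
  atom 6: N, bond orders sum to 1 (valence 3) → 2 H
  atom 7: C, bond orders sum to 4 (valence 4) → 0 H
  atom 8: F (halogen, monovalent) → 0 H
  atom 9: C, bond orders sum to 3 (valence 4) → 1 H
  atom 10: C, bond orders sum to 4 (valence 4) → 0 H
  atom 11: C, bond orders sum to 3 (valence 4) → 1 H
  atom 12: C, bond orders sum to 1 (valence 4) → 3 H
Totals → C:8, H:9, F:1, N:2, O:1.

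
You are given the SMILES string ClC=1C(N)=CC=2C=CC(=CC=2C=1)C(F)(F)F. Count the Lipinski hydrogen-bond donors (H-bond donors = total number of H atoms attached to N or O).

Donors: find every N or O and count the H atoms it carries.
  atom 4 (N): bond orders sum to 1 → 2 H
Lipinski HBD = 2.

2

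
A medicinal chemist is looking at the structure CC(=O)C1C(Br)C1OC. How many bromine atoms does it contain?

1

Scan the SMILES for Br atoms (remember two-letter symbols like Cl and Br are single atoms).
Bromine count: 1.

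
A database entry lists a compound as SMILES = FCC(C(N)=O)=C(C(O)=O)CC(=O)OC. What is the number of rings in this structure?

In SMILES, each pair of matching ring-closure digits denotes one ring-closing bond; the number of such bonds equals the number of independent rings.
Ring-closure bonds here: 0.

0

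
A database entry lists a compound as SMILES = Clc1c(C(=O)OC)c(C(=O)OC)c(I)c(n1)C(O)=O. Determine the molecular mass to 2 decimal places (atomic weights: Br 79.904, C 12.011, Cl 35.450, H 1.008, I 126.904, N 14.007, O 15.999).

First, the molecular formula is C10H7ClINO6 (counting implicit H from valence).
  C: 10 × 12.011 = 120.110
  Cl: 1 × 35.450 = 35.450
  H: 7 × 1.008 = 7.056
  I: 1 × 126.904 = 126.904
  N: 1 × 14.007 = 14.007
  O: 6 × 15.999 = 95.994
Sum: 10×12.011 + 1×35.450 + 7×1.008 + 1×126.904 + 1×14.007 + 6×15.999 = 399.521 → 399.52 g/mol.

399.52 g/mol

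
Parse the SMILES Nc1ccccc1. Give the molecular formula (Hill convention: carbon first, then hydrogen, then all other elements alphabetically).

Walk through each heavy atom and fill implicit hydrogens from standard valence (C 4, N 3, O 2, S 2, halogen 1); for lowercase aromatic atoms, an aromatic c carries 1 H when it has two neighbours and 0 H with three, and aromatic n carries 0 H:
  atom 1: N, bond orders sum to 1 (valence 3) → 2 H
  atom 2: aromatic c, 3 neighbours → 0 H
  atom 3: aromatic c, 2 neighbours → 1 H
  atom 4: aromatic c, 2 neighbours → 1 H
  atom 5: aromatic c, 2 neighbours → 1 H
  atom 6: aromatic c, 2 neighbours → 1 H
  atom 7: aromatic c, 2 neighbours → 1 H
Totals → C:6, H:7, N:1.
In Hill order: C6H7N.

C6H7N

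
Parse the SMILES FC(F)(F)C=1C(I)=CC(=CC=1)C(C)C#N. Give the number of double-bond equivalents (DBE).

Degree of unsaturation = (number of rings) + (number of π bonds).
Ring closures in the SMILES: 1.
π bonds: 3 double bonds (each 1 DoU), 1 triple bond (each 2 DoU) → 5 DoU from unsaturation.
Total DoU = 1 + 5 = 6.

6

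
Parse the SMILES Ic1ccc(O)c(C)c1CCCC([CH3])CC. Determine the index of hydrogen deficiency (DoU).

4

Molecular formula: C14H21IO.
DoU = (2C + 2 + N − H − X) / 2, where X is the halogen count and O/S are ignored.
    = (2·14 + 2 + 0 − 21 − 1) / 2 = 8 / 2 = 4.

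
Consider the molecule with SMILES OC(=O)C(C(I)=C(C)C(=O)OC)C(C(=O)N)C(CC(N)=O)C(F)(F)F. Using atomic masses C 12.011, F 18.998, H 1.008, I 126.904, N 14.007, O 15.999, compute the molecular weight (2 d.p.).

First, the molecular formula is C13H16F3IN2O6 (counting implicit H from valence).
  C: 13 × 12.011 = 156.143
  F: 3 × 18.998 = 56.994
  H: 16 × 1.008 = 16.128
  I: 1 × 126.904 = 126.904
  N: 2 × 14.007 = 28.014
  O: 6 × 15.999 = 95.994
Sum: 13×12.011 + 3×18.998 + 16×1.008 + 1×126.904 + 2×14.007 + 6×15.999 = 480.177 → 480.18 g/mol.

480.18 g/mol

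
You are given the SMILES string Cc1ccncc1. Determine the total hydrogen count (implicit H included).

7

Walk through each heavy atom and fill implicit hydrogens from standard valence (C 4, N 3, O 2, S 2, halogen 1); for lowercase aromatic atoms, an aromatic c carries 1 H when it has two neighbours and 0 H with three, and aromatic n carries 0 H:
  atom 1: C, bond orders sum to 1 (valence 4) → 3 H
  atom 2: aromatic c, 3 neighbours → 0 H
  atom 3: aromatic c, 2 neighbours → 1 H
  atom 4: aromatic c, 2 neighbours → 1 H
  atom 5: aromatic n, 2 neighbours → 0 H
  atom 6: aromatic c, 2 neighbours → 1 H
  atom 7: aromatic c, 2 neighbours → 1 H
Total hydrogens: 7.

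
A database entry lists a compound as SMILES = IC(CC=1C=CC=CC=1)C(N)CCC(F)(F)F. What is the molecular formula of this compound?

Walk through each heavy atom and fill implicit hydrogens from standard valence (C 4, N 3, O 2, S 2, halogen 1):
  atom 1: I (halogen, monovalent) → 0 H
  atom 2: C, bond orders sum to 3 (valence 4) → 1 H
  atom 3: C, bond orders sum to 2 (valence 4) → 2 H
  atom 4: C, bond orders sum to 4 (valence 4) → 0 H
  atom 5: C, bond orders sum to 3 (valence 4) → 1 H
  atom 6: C, bond orders sum to 3 (valence 4) → 1 H
  atom 7: C, bond orders sum to 3 (valence 4) → 1 H
  atom 8: C, bond orders sum to 3 (valence 4) → 1 H
  atom 9: C, bond orders sum to 3 (valence 4) → 1 H
  atom 10: C, bond orders sum to 3 (valence 4) → 1 H
  atom 11: N, bond orders sum to 1 (valence 3) → 2 H
  atom 12: C, bond orders sum to 2 (valence 4) → 2 H
  atom 13: C, bond orders sum to 2 (valence 4) → 2 H
  atom 14: C, bond orders sum to 4 (valence 4) → 0 H
  atom 15: F (halogen, monovalent) → 0 H
  atom 16: F (halogen, monovalent) → 0 H
  atom 17: F (halogen, monovalent) → 0 H
Totals → C:12, H:15, F:3, I:1, N:1.

C12H15F3IN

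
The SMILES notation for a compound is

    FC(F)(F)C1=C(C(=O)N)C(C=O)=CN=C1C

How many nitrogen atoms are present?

Scan the SMILES for N atoms (remember two-letter symbols like Cl and Br are single atoms).
Nitrogen count: 2.

2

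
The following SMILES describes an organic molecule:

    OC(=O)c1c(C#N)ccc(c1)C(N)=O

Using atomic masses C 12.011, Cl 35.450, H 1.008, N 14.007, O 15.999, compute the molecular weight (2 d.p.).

First, the molecular formula is C9H6N2O3 (counting implicit H from valence).
  C: 9 × 12.011 = 108.099
  H: 6 × 1.008 = 6.048
  N: 2 × 14.007 = 28.014
  O: 3 × 15.999 = 47.997
Sum: 9×12.011 + 6×1.008 + 2×14.007 + 3×15.999 = 190.158 → 190.16 g/mol.

190.16 g/mol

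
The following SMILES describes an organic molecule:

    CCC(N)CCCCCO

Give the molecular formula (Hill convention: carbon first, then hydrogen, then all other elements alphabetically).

Walk through each heavy atom and fill implicit hydrogens from standard valence (C 4, N 3, O 2, S 2, halogen 1):
  atom 1: C, bond orders sum to 1 (valence 4) → 3 H
  atom 2: C, bond orders sum to 2 (valence 4) → 2 H
  atom 3: C, bond orders sum to 3 (valence 4) → 1 H
  atom 4: N, bond orders sum to 1 (valence 3) → 2 H
  atom 5: C, bond orders sum to 2 (valence 4) → 2 H
  atom 6: C, bond orders sum to 2 (valence 4) → 2 H
  atom 7: C, bond orders sum to 2 (valence 4) → 2 H
  atom 8: C, bond orders sum to 2 (valence 4) → 2 H
  atom 9: C, bond orders sum to 2 (valence 4) → 2 H
  atom 10: O, bond orders sum to 1 (valence 2) → 1 H
Totals → C:8, H:19, N:1, O:1.

C8H19NO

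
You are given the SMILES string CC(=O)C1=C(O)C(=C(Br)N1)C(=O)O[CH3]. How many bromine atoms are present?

Scan the SMILES for Br atoms (remember two-letter symbols like Cl and Br are single atoms).
Bromine count: 1.

1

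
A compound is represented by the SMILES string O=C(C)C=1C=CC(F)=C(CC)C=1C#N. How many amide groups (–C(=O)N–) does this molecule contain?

Scan the SMILES for the amide motif — none present.
Groups that are present: 1 ketone, 1 nitrile.

0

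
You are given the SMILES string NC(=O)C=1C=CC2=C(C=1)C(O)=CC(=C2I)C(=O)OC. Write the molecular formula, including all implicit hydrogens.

Walk through each heavy atom and fill implicit hydrogens from standard valence (C 4, N 3, O 2, S 2, halogen 1):
  atom 1: N, bond orders sum to 1 (valence 3) → 2 H
  atom 2: C, bond orders sum to 4 (valence 4) → 0 H
  atom 3: O, bond orders sum to 2 (valence 2) → 0 H
  atom 4: C, bond orders sum to 4 (valence 4) → 0 H
  atom 5: C, bond orders sum to 3 (valence 4) → 1 H
  atom 6: C, bond orders sum to 3 (valence 4) → 1 H
  atom 7: C, bond orders sum to 4 (valence 4) → 0 H
  atom 8: C, bond orders sum to 4 (valence 4) → 0 H
  atom 9: C, bond orders sum to 3 (valence 4) → 1 H
  atom 10: C, bond orders sum to 4 (valence 4) → 0 H
  atom 11: O, bond orders sum to 1 (valence 2) → 1 H
  atom 12: C, bond orders sum to 3 (valence 4) → 1 H
  atom 13: C, bond orders sum to 4 (valence 4) → 0 H
  atom 14: C, bond orders sum to 4 (valence 4) → 0 H
  atom 15: I (halogen, monovalent) → 0 H
  atom 16: C, bond orders sum to 4 (valence 4) → 0 H
  atom 17: O, bond orders sum to 2 (valence 2) → 0 H
  atom 18: O, bond orders sum to 2 (valence 2) → 0 H
  atom 19: C, bond orders sum to 1 (valence 4) → 3 H
Totals → C:13, H:10, I:1, N:1, O:4.
In Hill order: C13H10INO4.

C13H10INO4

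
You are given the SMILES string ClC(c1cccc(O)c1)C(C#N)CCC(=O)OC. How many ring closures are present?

1

In SMILES, each pair of matching ring-closure digits denotes one ring-closing bond; the number of such bonds equals the number of independent rings.
Ring-closure bonds here: 1.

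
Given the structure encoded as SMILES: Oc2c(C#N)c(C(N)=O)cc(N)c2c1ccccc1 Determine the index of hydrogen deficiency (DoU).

Molecular formula: C14H11N3O2.
DoU = (2C + 2 + N − H − X) / 2, where X is the halogen count and O/S are ignored.
    = (2·14 + 2 + 3 − 11 − 0) / 2 = 22 / 2 = 11.

11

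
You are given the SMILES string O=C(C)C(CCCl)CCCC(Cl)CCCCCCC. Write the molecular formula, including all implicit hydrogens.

Walk through each heavy atom and fill implicit hydrogens from standard valence (C 4, N 3, O 2, S 2, halogen 1):
  atom 1: O, bond orders sum to 2 (valence 2) → 0 H
  atom 2: C, bond orders sum to 4 (valence 4) → 0 H
  atom 3: C, bond orders sum to 1 (valence 4) → 3 H
  atom 4: C, bond orders sum to 3 (valence 4) → 1 H
  atom 5: C, bond orders sum to 2 (valence 4) → 2 H
  atom 6: C, bond orders sum to 2 (valence 4) → 2 H
  atom 7: Cl (halogen, monovalent) → 0 H
  atom 8: C, bond orders sum to 2 (valence 4) → 2 H
  atom 9: C, bond orders sum to 2 (valence 4) → 2 H
  atom 10: C, bond orders sum to 2 (valence 4) → 2 H
  atom 11: C, bond orders sum to 3 (valence 4) → 1 H
  atom 12: Cl (halogen, monovalent) → 0 H
  atom 13: C, bond orders sum to 2 (valence 4) → 2 H
  atom 14: C, bond orders sum to 2 (valence 4) → 2 H
  atom 15: C, bond orders sum to 2 (valence 4) → 2 H
  atom 16: C, bond orders sum to 2 (valence 4) → 2 H
  atom 17: C, bond orders sum to 2 (valence 4) → 2 H
  atom 18: C, bond orders sum to 2 (valence 4) → 2 H
  atom 19: C, bond orders sum to 1 (valence 4) → 3 H
Totals → C:16, H:30, Cl:2, O:1.
In Hill order: C16H30Cl2O.

C16H30Cl2O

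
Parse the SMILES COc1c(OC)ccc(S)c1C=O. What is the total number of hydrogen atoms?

Walk through each heavy atom and fill implicit hydrogens from standard valence (C 4, N 3, O 2, S 2, halogen 1); for lowercase aromatic atoms, an aromatic c carries 1 H when it has two neighbours and 0 H with three, and aromatic n carries 0 H:
  atom 1: C, bond orders sum to 1 (valence 4) → 3 H
  atom 2: O, bond orders sum to 2 (valence 2) → 0 H
  atom 3: aromatic c, 3 neighbours → 0 H
  atom 4: aromatic c, 3 neighbours → 0 H
  atom 5: O, bond orders sum to 2 (valence 2) → 0 H
  atom 6: C, bond orders sum to 1 (valence 4) → 3 H
  atom 7: aromatic c, 2 neighbours → 1 H
  atom 8: aromatic c, 2 neighbours → 1 H
  atom 9: aromatic c, 3 neighbours → 0 H
  atom 10: S, bond orders sum to 1 (valence 2) → 1 H
  atom 11: aromatic c, 3 neighbours → 0 H
  atom 12: C, bond orders sum to 3 (valence 4) → 1 H
  atom 13: O, bond orders sum to 2 (valence 2) → 0 H
Total hydrogens: 10.

10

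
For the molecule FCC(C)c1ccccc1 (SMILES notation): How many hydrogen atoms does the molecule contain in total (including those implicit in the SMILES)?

11

Walk through each heavy atom and fill implicit hydrogens from standard valence (C 4, N 3, O 2, S 2, halogen 1); for lowercase aromatic atoms, an aromatic c carries 1 H when it has two neighbours and 0 H with three, and aromatic n carries 0 H:
  atom 1: F (halogen, monovalent) → 0 H
  atom 2: C, bond orders sum to 2 (valence 4) → 2 H
  atom 3: C, bond orders sum to 3 (valence 4) → 1 H
  atom 4: C, bond orders sum to 1 (valence 4) → 3 H
  atom 5: aromatic c, 3 neighbours → 0 H
  atom 6: aromatic c, 2 neighbours → 1 H
  atom 7: aromatic c, 2 neighbours → 1 H
  atom 8: aromatic c, 2 neighbours → 1 H
  atom 9: aromatic c, 2 neighbours → 1 H
  atom 10: aromatic c, 2 neighbours → 1 H
Total hydrogens: 11.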